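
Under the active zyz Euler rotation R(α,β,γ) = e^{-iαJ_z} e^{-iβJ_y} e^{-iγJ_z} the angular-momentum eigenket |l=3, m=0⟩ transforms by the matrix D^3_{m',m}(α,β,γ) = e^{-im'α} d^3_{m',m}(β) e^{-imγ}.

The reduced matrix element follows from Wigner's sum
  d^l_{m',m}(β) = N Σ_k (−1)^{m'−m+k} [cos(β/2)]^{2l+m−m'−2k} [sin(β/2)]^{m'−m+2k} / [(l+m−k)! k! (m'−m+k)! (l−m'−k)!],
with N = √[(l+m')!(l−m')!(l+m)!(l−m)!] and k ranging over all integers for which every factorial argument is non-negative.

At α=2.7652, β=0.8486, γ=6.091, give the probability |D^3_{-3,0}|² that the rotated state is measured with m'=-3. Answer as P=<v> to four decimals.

P=0.0558

Split into d^3_{-3,0}(β=0.8486) × two z-phases.
Half-angle: c=0.911327, s=0.411683. N=√(1·720·6·6)=160.996894
k: max(0,(0)−(-3))=3 … min(3+(0),3−(-3))=3
  k=3: (−1)^0·160.9969/(36)·0.9113^3·0.4117^3 = +0.236171
d^3_{-3,0}(0.8486) = +0.236171
|D^3_{-3,0}|² = |d^3_{-3,0}(β)|² = (+0.236171)² = 0.055777 (the z-rotation phases have unit modulus)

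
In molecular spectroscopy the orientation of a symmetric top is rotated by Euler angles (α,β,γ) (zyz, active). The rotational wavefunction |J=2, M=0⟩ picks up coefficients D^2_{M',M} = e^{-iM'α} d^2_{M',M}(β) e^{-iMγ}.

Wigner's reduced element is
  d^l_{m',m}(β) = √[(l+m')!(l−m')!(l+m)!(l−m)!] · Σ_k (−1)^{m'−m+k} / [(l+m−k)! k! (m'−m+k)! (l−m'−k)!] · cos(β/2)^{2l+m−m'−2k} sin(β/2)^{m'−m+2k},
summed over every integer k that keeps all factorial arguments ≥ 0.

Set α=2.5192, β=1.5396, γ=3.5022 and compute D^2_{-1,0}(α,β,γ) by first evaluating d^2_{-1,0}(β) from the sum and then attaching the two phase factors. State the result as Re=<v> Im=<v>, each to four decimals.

Split into d^2_{-1,0}(β=1.5396) × two z-phases.
c=cos(1.5396/2)=0.718050, s=sin(1.5396/2)=0.695992; N=√[1·6·2·2]=4.898979
k: max(0,(0)−(-1))=1 … min(2+(0),2−(-1))=2
  k=1: (−1)^0·4.8990/(2)·0.7180^3·0.6960^1 = +0.631166
  k=2: (−1)^1·4.8990/(2)·0.7180^1·0.6960^3 = -0.592983
d^2_{-1,0}(1.5396) = +0.631166 -0.592983 = +0.038183
D = (-0.812486+0.582981i)·(+0.038183)·(+1.000000+0.000000i) = -0.031023+0.022260i

Re=-0.0310 Im=0.0223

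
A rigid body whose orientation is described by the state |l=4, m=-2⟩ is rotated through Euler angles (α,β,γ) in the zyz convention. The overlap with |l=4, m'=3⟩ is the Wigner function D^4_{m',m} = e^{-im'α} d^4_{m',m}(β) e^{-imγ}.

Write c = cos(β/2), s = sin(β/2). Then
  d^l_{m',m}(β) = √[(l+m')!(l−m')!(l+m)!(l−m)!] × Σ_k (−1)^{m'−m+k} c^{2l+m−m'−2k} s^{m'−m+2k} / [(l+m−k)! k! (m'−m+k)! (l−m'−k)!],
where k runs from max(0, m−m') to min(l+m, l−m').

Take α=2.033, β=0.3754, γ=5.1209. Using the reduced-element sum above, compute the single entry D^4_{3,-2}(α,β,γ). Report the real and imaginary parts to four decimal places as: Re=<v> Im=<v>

First d^4_{3,-2}(β=0.3754), then the phase factors e^{-i(3)α} and e^{-i(-2)γ}:
With c≡cos(β/2)=0.982436 and s≡sin(β/2)=0.186600, N=[5040·1·2·720]^{1/2}=2693.993318
Admissible k: 0..1 (factorial args all ≥0)
  k=0: (−1)^5·2693.9933/(240)·0.9824^3·0.1866^5 = -0.002408
  k=1: (−1)^6·2693.9933/(720)·0.9824^1·0.1866^7 = +0.000029
d^4_{3,-2}(0.3754) = -0.002408 +0.000029 = -0.002379
Phases: e^{-i·(3)·2.033}=+0.983086+0.183146i, e^{-i·(-2)·5.1209}=-0.684396-0.729111i ⇒ D=+0.001283+0.002003i

Re=0.0013 Im=0.0020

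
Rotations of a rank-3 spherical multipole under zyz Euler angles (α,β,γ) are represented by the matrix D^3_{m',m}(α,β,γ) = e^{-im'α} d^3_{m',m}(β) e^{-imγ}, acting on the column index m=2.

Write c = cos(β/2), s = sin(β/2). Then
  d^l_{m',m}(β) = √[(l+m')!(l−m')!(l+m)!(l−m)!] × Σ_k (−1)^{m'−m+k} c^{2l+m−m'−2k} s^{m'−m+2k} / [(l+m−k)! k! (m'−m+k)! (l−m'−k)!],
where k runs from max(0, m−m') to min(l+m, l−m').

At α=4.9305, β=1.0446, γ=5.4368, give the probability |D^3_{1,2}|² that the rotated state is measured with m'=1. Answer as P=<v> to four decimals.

P=0.0677

D^3_{1,2}(4.9305,1.0446,5.4368) = e^{-i·1·4.9305}·d^3_{1,2}(1.0446)·e^{-i·2·5.4368}. Compute d first:
Half-angle: c=0.866674, s=0.498875. N=√(24·2·120·1)=75.894664
The bounds max(0,m−m')=1 and min(l+m,l−m')=2 give 2 terms
  k=1: (−1)^0·75.8947/(24)·0.8667^5·0.4989^1 = +0.771384
  k=2: (−1)^1·75.8947/(12)·0.8667^3·0.4989^3 = -0.511178
d^3_{1,2}(1.0446) = +0.771384 -0.511178 = +0.260206
|D^3_{1,2}|² = |d^3_{1,2}(β)|² = (+0.260206)² = 0.067707 (the z-rotation phases have unit modulus)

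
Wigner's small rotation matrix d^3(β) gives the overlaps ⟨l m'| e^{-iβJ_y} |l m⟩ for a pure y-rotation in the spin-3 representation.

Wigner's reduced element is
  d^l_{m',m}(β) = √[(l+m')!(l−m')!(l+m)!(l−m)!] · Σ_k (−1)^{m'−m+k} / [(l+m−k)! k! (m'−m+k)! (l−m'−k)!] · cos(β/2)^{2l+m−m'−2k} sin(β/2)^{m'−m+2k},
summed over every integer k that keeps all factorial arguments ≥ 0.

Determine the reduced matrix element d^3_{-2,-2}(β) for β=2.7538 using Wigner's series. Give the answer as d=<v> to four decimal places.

d^3_{-2,-2}(β=2.7538) via Wigner's sum:
c=cos(2.7538/2)=0.192684, s=sin(2.7538/2)=0.981261; N=√[1·120·1·120]=120.000000
k∈{0,1} keeps every argument non-negative
  k=0: (−1)^0·120.0000/(120)·0.1927^6·0.9813^0 = +0.000051
  k=1: (−1)^1·120.0000/(24)·0.1927^4·0.9813^2 = -0.006636
d^3_{-2,-2}(2.7538) = +0.000051 -0.006636 = -0.006585

d=-0.0066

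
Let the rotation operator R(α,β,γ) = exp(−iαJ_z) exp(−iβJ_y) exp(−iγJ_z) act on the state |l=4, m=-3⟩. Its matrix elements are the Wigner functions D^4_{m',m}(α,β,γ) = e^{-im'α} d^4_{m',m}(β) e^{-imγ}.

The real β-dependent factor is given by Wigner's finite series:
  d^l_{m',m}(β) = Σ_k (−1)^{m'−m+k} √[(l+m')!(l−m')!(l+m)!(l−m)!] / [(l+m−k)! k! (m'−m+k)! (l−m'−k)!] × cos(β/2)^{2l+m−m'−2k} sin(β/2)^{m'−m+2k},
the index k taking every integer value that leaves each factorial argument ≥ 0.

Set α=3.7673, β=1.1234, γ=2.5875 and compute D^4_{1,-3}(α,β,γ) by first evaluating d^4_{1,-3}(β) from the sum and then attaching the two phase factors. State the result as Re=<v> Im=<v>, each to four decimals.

Split into d^4_{1,-3}(β=1.1234) × two z-phases.
c=cos(1.1234/2)=0.846351, s=sin(1.1234/2)=0.532626; N=√[120·6·1·5040]=1904.940944
k∈{0,1} keeps every argument non-negative
  k=0: (−1)^4·1904.9409/(144)·0.8464^4·0.5326^4 = +0.546273
  k=1: (−1)^5·1904.9409/(240)·0.8464^2·0.5326^6 = -0.129809
d^4_{1,-3}(1.1234) = +0.546273 -0.129809 = +0.416464
D = (-0.810549+0.585671i)·(+0.416464)·(+0.091354+0.995818i) = -0.273729-0.313871i

Re=-0.2737 Im=-0.3139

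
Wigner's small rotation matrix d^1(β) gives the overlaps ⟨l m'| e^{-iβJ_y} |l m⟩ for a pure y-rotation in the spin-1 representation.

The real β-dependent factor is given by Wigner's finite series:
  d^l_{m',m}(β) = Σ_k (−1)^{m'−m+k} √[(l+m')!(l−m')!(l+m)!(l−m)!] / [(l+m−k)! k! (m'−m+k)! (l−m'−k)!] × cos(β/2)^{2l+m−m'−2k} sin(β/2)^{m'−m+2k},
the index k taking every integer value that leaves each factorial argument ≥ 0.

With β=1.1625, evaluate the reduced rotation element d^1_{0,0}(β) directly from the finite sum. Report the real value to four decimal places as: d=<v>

d^1_{0,0}(β=1.1625) via Wigner's sum:
c=cos(1.1625/2)=0.835777, s=sin(1.1625/2)=0.549069; N=√[1·1·1·1]=1.000000
k: max(0,(0)−(0))=0 … min(1+(0),1−(0))=1
  k=0: (−1)^0·1.0000/(1)·0.8358^2·0.5491^0 = +0.698523
  k=1: (−1)^1·1.0000/(1)·0.8358^0·0.5491^2 = -0.301477
d^1_{0,0}(1.1625) = +0.698523 -0.301477 = +0.397046

d=0.3970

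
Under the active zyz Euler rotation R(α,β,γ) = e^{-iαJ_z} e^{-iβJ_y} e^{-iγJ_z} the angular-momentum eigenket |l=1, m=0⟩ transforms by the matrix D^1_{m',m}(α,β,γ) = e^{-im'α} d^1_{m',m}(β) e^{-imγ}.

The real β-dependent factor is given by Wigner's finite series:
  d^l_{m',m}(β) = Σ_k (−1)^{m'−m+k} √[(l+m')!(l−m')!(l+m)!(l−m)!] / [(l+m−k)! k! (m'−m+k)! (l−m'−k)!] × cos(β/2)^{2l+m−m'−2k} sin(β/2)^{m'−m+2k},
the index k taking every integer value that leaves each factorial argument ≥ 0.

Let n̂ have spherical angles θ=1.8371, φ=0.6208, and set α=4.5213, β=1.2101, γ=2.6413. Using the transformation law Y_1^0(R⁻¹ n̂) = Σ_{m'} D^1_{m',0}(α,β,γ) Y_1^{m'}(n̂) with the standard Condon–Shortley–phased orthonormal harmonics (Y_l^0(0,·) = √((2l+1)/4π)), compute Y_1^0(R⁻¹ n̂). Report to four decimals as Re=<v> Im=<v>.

Need the full column D^1_{m',0} for m'=−1..1 at α=4.5213, β=1.2101, γ=2.6413.
cos(β/2)=0.822474, sin(β/2)=0.568803
d^1_{-1,0}: single k=1 term ⇒ +0.661605;  D = -0.125657-0.649563i
d^1_{0,0}: k∈[0..1] ⇒ +0.676463 -0.323537 = +0.352926;  D = +0.352926+0.000000i
d^1_{1,0}: single k=0 term ⇒ -0.661605;  D = +0.125657-0.649563i
Y_1^{m'}(θ=1.8371,φ=0.6208) and Σ D·Y over m':
  (-0.1257-0.6496i)·(+0.2711-0.1939i)  (+0.3529+0.0000i)·(-0.1286+0.0000i)  (+0.1257-0.6496i)·(-0.2711-0.1939i)
Y_1^0(R⁻¹ n̂) = -0.365399+0.000000i

Re=-0.3654 Im=0.0000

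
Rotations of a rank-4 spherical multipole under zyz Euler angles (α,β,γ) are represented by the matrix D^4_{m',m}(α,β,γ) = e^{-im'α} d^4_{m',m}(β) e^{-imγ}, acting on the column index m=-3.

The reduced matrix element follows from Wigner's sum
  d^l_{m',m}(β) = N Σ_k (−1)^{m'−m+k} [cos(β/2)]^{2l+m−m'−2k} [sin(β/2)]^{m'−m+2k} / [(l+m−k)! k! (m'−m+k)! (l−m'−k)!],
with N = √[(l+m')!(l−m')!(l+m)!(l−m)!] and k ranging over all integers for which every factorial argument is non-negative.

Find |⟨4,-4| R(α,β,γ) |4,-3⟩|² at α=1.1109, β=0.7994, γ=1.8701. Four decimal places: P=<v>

D^4_{-4,-3}(1.1109,0.7994,1.8701) = e^{-i·-4·1.1109}·d^4_{-4,-3}(0.7994)·e^{-i·-3·1.8701}. Compute d first:
With c≡cos(β/2)=0.921178 and s≡sin(β/2)=0.389142, N=[1·40320·1·5040]^{1/2}=14255.272709
The bounds max(0,m−m')=1 and min(l+m,l−m')=1 give 1 term
  k=1: (−1)^0·14255.2727/(5040)·0.9212^7·0.3891^1 = +0.619523
d^4_{-4,-3}(0.7994) = +0.619523
|D^4_{-4,-3}|² = |d^4_{-4,-3}(β)|² = (+0.619523)² = 0.383808 (the z-rotation phases have unit modulus)

P=0.3838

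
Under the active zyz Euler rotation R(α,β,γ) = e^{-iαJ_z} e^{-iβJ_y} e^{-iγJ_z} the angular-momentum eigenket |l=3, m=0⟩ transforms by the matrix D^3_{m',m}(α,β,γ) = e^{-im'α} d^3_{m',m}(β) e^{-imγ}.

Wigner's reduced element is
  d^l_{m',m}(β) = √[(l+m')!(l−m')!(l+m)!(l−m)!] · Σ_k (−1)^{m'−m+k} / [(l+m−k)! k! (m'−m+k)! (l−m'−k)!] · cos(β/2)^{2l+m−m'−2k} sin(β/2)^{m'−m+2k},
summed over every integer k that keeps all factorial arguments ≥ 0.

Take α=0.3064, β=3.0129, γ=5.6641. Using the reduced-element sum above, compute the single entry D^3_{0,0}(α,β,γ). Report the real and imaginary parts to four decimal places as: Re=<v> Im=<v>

D^3_{0,0}(0.3064,3.0129,5.6641) = e^{-i·0·0.3064}·d^3_{0,0}(3.0129)·e^{-i·0·5.6641}. Compute d first:
c=cos(3.0129/2)=0.064302, s=sin(3.0129/2)=0.997930; N=√[6·6·6·6]=36.000000
k∈{0,1,2,3} keeps every argument non-negative
  k=0: (−1)^0·36.0000/(36)·0.0643^6·0.9979^0 = +0.000000
  k=1: (−1)^1·36.0000/(4)·0.0643^4·0.9979^2 = -0.000153
  k=2: (−1)^2·36.0000/(4)·0.0643^2·0.9979^4 = +0.036906
  k=3: (−1)^3·36.0000/(36)·0.0643^0·0.9979^6 = -0.987647
d^3_{0,0}(3.0129) = +0.000000 -0.000153 +0.036906 -0.987647 = -0.950895
Phases: e^{-i·(0)·0.3064}=+1.000000+0.000000i, e^{-i·(0)·5.6641}=+1.000000+0.000000i ⇒ D=-0.950895+0.000000i

Re=-0.9509 Im=0.0000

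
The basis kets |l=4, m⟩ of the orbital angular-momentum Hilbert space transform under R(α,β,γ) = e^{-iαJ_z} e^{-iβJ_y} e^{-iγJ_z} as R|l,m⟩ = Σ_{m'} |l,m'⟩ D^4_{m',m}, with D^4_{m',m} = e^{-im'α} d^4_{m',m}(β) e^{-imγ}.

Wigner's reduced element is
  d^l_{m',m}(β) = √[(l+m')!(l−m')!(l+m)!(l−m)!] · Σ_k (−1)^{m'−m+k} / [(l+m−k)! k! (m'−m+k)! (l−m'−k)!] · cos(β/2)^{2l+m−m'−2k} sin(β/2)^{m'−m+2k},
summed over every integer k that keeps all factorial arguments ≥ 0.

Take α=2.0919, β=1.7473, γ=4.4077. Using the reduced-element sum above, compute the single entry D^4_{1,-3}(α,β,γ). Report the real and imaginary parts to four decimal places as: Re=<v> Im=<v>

Re=0.0152 Im=-0.1111

First d^4_{1,-3}(β=1.7473), then the phase factors e^{-i(1)α} and e^{-i(-3)γ}:
With c≡cos(β/2)=0.642032 and s≡sin(β/2)=0.766677, N=[120·6·1·5040]^{1/2}=1904.940944
The bounds max(0,m−m')=0 and min(l+m,l−m')=1 give 2 terms
  k=0: (−1)^4·1904.9409/(144)·0.6420^4·0.7667^4 = +0.776601
  k=1: (−1)^5·1904.9409/(240)·0.6420^2·0.7667^6 = -0.664447
d^4_{1,-3}(1.7473) = +0.776601 -0.664447 = +0.112154
Phases: e^{-i·(1)·2.0919}=-0.497838-0.867270i, e^{-i·(-3)·4.4077}=+0.791993+0.610530i ⇒ D=+0.015164-0.111124i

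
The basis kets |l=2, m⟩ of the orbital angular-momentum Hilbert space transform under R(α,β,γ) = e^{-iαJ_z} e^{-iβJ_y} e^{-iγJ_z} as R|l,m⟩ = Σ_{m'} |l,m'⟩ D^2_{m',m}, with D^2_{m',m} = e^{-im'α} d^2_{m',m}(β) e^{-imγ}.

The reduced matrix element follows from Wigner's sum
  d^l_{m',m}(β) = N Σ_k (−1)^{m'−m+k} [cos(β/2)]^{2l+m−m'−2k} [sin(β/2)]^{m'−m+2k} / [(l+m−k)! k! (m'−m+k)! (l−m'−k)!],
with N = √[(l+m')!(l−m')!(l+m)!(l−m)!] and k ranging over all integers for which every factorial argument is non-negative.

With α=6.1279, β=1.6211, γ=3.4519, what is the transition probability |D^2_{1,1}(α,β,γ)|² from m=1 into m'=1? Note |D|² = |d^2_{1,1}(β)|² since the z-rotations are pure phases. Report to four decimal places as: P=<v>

P=0.2731

First d^2_{1,1}(β=1.6211), then the phase factors e^{-i(1)α} and e^{-i(1)γ}:
c=cos(1.6211/2)=0.689100, s=sin(1.6211/2)=0.724666; N=√[6·1·6·1]=6.000000
k: max(0,(1)−(1))=0 … min(2+(1),2−(1))=1
  k=0: (−1)^0·6.0000/(6)·0.6891^4·0.7247^0 = +0.225491
  k=1: (−1)^1·6.0000/(2)·0.6891^2·0.7247^2 = -0.748104
d^2_{1,1}(1.6211) = +0.225491 -0.748104 = -0.522613
|D^2_{1,1}|² = |d^2_{1,1}(β)|² = (-0.522613)² = 0.273124 (the z-rotation phases have unit modulus)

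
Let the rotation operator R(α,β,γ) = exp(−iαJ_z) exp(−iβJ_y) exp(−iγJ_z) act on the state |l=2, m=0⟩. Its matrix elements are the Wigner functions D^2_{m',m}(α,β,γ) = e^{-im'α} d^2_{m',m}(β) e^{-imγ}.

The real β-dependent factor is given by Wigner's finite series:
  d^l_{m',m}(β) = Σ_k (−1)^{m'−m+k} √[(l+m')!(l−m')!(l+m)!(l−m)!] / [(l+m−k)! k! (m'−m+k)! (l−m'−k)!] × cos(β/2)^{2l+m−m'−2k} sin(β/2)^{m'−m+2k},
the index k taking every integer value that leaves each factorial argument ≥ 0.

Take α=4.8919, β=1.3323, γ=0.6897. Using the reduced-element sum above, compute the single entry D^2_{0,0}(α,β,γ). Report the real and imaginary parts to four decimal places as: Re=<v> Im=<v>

First d^2_{0,0}(β=1.3323), then the phase factors e^{-i(0)α} and e^{-i(0)γ}:
With c≡cos(β/2)=0.786207 and s≡sin(β/2)=0.617964, N=[2·2·2·2]^{1/2}=4.000000
The bounds max(0,m−m')=0 and min(l+m,l−m')=2 give 3 terms
  k=0: (−1)^0·4.0000/(4)·0.7862^4·0.6180^0 = +0.382073
  k=1: (−1)^1·4.0000/(1)·0.7862^2·0.6180^2 = -0.944190
  k=2: (−1)^2·4.0000/(4)·0.7862^0·0.6180^4 = +0.145832
d^2_{0,0}(1.3323) = +0.382073 -0.944190 +0.145832 = -0.416285
Attach z-rotation phases: D = e^{-i(0)(4.8919)}·(-0.416285)·e^{-i(0)(0.6897)} = -0.416285+0.000000i

Re=-0.4163 Im=0.0000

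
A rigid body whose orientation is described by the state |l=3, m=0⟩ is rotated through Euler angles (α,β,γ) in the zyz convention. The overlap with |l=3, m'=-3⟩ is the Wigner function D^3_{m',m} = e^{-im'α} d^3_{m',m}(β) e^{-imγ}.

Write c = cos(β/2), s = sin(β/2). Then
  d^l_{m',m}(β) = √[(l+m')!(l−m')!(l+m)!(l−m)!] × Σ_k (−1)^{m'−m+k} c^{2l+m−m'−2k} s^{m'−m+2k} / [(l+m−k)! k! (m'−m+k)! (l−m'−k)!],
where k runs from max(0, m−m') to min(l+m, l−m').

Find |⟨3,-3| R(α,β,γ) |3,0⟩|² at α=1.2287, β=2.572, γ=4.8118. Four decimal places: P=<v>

P=0.0077

Split into d^3_{-3,0}(β=2.572) × two z-phases.
With c≡cos(β/2)=0.280962 and s≡sin(β/2)=0.959719, N=[1·720·6·6]^{1/2}=160.996894
Admissible k: 3..3 (factorial args all ≥0)
  k=3: (−1)^0·160.9969/(36)·0.2810^3·0.9597^3 = +0.087678
d^3_{-3,0}(2.572) = +0.087678
|D^3_{-3,0}|² = |d^3_{-3,0}(β)|² = (+0.087678)² = 0.007687 (the z-rotation phases have unit modulus)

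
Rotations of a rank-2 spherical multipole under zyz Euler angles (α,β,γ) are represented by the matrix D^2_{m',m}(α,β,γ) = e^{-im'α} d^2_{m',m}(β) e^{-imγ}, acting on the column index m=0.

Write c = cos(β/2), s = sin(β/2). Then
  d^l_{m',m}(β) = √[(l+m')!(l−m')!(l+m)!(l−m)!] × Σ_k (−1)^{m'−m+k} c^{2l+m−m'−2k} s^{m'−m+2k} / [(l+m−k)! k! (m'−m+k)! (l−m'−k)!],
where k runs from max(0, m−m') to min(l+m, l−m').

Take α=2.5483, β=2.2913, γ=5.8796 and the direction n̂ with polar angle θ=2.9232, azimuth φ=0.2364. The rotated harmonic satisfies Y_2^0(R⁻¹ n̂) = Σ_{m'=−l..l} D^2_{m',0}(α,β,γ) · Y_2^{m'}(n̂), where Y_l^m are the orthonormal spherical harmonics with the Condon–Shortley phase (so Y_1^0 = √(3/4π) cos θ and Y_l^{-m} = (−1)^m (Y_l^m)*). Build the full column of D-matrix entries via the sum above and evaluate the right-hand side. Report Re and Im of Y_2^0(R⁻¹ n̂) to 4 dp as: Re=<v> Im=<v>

Re=-0.0454 Im=0.0000

Need the full column D^2_{m',0} for m'=−2..2 at α=2.5483, β=2.2913, γ=5.8796.
cos(β/2)=0.412454, sin(β/2)=0.910978
d^2_{-2,0}: single k=2 term ⇒ +0.345814;  D = +0.129621-0.320603i
d^2_{-1,0}: k∈[1..2] ⇒ +0.156571 -0.763793 = -0.607222;  D = +0.503450-0.339494i
d^2_{0,0}: k∈[0..2] ⇒ +0.028940 -0.564712 +0.688704 = +0.152931;  D = +0.152931+0.000000i
d^2_{1,0}: k∈[0..1] ⇒ -0.156571 +0.763793 = +0.607222;  D = -0.503450-0.339494i
d^2_{2,0}: single k=0 term ⇒ +0.345814;  D = +0.129621+0.320603i
Y_2^{m'}(θ=2.9232,φ=0.2364) and Σ D·Y over m':
  (+0.1296-0.3206i)·(+0.0161-0.0083i)  (+0.5035-0.3395i)·(-0.1589+0.0383i)  (+0.1529+0.0000i)·(+0.5864+0.0000i)  (-0.5035-0.3395i)·(+0.1589+0.0383i)  (+0.1296+0.3206i)·(+0.0161+0.0083i)
Y_2^0(R⁻¹ n̂) = -0.045407-0.000000i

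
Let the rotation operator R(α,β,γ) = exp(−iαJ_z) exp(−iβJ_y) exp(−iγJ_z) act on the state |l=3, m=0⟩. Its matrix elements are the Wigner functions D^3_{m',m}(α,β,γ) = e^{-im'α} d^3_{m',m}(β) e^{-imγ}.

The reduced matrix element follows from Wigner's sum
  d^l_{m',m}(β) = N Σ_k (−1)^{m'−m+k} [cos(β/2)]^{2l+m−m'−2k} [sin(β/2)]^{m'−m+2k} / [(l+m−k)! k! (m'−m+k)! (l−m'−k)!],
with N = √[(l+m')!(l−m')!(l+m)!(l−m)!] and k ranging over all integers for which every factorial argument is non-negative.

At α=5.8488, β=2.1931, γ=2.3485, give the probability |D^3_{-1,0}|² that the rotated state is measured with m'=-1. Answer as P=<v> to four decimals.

P=0.0605

D^3_{-1,0}(5.8488,2.1931,2.3485) = e^{-i·-1·5.8488}·d^3_{-1,0}(2.1931)·e^{-i·0·2.3485}. Compute d first:
With c≡cos(β/2)=0.456668 and s≡sin(β/2)=0.889637, N=[2·24·6·6]^{1/2}=41.569219
k: max(0,(0)−(-1))=1 … min(3+(0),3−(-1))=3
  k=1: (−1)^0·41.5692/(12)·0.4567^5·0.8896^1 = +0.061208
  k=2: (−1)^1·41.5692/(4)·0.4567^3·0.8896^3 = -0.696871
  k=3: (−1)^2·41.5692/(12)·0.4567^1·0.8896^5 = +0.881568
d^3_{-1,0}(2.1931) = +0.061208 -0.696871 +0.881568 = +0.245905
|D^3_{-1,0}|² = |d^3_{-1,0}(β)|² = (+0.245905)² = 0.060469 (the z-rotation phases have unit modulus)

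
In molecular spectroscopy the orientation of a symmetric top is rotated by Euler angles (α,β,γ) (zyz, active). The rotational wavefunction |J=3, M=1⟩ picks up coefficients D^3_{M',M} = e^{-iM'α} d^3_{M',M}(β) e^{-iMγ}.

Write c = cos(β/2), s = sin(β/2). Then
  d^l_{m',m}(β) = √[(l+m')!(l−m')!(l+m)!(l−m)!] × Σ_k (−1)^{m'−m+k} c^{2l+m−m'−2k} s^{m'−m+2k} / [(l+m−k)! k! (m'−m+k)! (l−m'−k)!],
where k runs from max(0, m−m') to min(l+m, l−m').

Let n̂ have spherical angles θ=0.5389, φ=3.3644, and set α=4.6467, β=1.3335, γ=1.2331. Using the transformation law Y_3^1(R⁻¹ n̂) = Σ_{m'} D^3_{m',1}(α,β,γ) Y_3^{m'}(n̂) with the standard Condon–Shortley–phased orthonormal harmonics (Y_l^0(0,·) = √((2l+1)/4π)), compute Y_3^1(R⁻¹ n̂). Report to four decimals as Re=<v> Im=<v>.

Need the full column D^3_{m',1} for m'=−3..3 at α=4.6467, β=1.3335, γ=1.2331.
cos(β/2)=0.785836, sin(β/2)=0.618435
d^3_{-3,1}: single k=4 term ⇒ +0.349854;  D = +0.346400+0.049038i
d^3_{-2,1}: k∈[3..4] ⇒ +0.725952 -0.224804 = +0.501149;  D = -0.102664+0.490520i
d^3_{-1,1}: k∈[2..4] ⇒ +0.875118 -0.722654 +0.055946 = +0.208410;  D = -0.200747-0.055993i
d^3_{0,1}: k∈[1..3] ⇒ +0.642013 -1.192861 +0.246260 = -0.304589;  D = -0.100915+0.287386i
d^3_{1,1}: k∈[0..2] ⇒ +0.235500 -1.166825 +0.541991 = -0.389334;  D = -0.358085-0.152827i
d^3_{2,1}: k∈[0..1] ⇒ -0.586075 +0.725952 = +0.139877;  D = -0.063233+0.124769i
d^3_{3,1}: single k=0 term ⇒ +0.564887;  D = -0.486022-0.287887i
Y_3^{m'}(θ=0.5389,φ=3.3644) and Σ D·Y over m':
  (+0.3464+0.0490i)·(-0.0443+0.0349i)  (-0.1027+0.4905i)·(+0.2085-0.0996i)  (-0.2007-0.0560i)·(-0.4340+0.0983i)  (-0.1009+0.2874i)·(+0.2188+0.0000i)  (-0.3581-0.1528i)·(+0.4340+0.0983i)  (-0.0632+0.1248i)·(+0.2085+0.0996i)  (-0.4860-0.2879i)·(+0.0443+0.0349i)
Y_3^1(R⁻¹ n̂) = -0.096490+0.078297i

Re=-0.0965 Im=0.0783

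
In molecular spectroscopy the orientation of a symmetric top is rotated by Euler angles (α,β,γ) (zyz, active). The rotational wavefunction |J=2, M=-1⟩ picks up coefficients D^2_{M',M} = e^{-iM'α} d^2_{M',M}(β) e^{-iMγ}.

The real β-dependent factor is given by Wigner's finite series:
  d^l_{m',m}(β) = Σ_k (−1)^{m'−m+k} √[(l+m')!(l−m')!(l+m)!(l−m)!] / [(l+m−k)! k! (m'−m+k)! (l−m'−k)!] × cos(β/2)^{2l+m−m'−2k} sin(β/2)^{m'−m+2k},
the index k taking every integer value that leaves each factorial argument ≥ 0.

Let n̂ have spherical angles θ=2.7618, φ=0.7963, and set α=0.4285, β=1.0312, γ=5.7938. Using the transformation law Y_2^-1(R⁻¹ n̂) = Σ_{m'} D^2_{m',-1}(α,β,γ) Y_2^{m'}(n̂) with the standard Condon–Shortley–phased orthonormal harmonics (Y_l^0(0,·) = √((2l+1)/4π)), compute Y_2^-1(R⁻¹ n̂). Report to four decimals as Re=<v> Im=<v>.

Need the full column D^2_{m',-1} for m'=−2..2 at α=0.4285, β=1.0312, γ=5.7938.
cos(β/2)=0.869997, sin(β/2)=0.493057
d^2_{-2,-1}: single k=1 term ⇒ +0.649352;  D = +0.605967+0.233371i
d^2_{-1,-1}: k∈[0..1] ⇒ +0.572890 -0.552015 = +0.020875;  D = +0.020836-0.001270i
d^2_{0,-1}: k∈[0..1] ⇒ -0.795291 +0.255437 = -0.539853;  D = -0.476487+0.253776i
d^2_{1,-1}: k∈[0..1] ⇒ +0.552015 -0.059100 = +0.492915;  D = +0.299446-0.391532i
d^2_{2,-1}: single k=0 term ⇒ -0.208564;  D = -0.046412+0.203334i
Y_2^{m'}(θ=2.7618,φ=0.7963) and Σ D·Y over m':
  (+0.6060+0.2334i)·(-0.0012-0.0531i)  (+0.0208-0.0013i)·(-0.1860+0.1901i)  (-0.4765+0.2538i)·(+0.5007+0.0000i)  (+0.2994-0.3915i)·(+0.1860+0.1901i)  (-0.0464+0.2033i)·(-0.0012+0.0531i)
Y_2^-1(R⁻¹ n̂) = -0.111139+0.080240i

Re=-0.1111 Im=0.0802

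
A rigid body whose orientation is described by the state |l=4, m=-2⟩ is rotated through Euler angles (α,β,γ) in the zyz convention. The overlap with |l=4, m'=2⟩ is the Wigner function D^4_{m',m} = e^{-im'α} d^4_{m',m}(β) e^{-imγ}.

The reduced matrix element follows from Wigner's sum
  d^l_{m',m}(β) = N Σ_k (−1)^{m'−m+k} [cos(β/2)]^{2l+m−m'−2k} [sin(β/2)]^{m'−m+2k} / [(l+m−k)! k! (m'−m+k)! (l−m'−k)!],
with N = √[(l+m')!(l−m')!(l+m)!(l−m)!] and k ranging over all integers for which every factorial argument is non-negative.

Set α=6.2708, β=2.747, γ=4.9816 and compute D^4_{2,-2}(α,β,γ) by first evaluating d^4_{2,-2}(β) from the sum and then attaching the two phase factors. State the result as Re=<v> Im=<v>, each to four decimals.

Re=-0.3936 Im=-0.2485

Split into d^4_{2,-2}(β=2.747) × two z-phases.
With c≡cos(β/2)=0.196019 and s≡sin(β/2)=0.980600, N=[720·2·2·720]^{1/2}=1440.000000
k∈{0,1,2} keeps every argument non-negative
  k=0: (−1)^4·1440.0000/(96)·0.1960^4·0.9806^4 = +0.020476
  k=1: (−1)^5·1440.0000/(120)·0.1960^2·0.9806^6 = -0.409948
  k=2: (−1)^6·1440.0000/(1440)·0.1960^0·0.9806^8 = +0.854940
d^4_{2,-2}(2.747) = +0.020476 -0.409948 +0.854940 = +0.465468
Attach z-rotation phases: D = e^{-i(2)(6.2708)}·(+0.465468)·e^{-i(-2)(4.9816)} = -0.393579-0.248508i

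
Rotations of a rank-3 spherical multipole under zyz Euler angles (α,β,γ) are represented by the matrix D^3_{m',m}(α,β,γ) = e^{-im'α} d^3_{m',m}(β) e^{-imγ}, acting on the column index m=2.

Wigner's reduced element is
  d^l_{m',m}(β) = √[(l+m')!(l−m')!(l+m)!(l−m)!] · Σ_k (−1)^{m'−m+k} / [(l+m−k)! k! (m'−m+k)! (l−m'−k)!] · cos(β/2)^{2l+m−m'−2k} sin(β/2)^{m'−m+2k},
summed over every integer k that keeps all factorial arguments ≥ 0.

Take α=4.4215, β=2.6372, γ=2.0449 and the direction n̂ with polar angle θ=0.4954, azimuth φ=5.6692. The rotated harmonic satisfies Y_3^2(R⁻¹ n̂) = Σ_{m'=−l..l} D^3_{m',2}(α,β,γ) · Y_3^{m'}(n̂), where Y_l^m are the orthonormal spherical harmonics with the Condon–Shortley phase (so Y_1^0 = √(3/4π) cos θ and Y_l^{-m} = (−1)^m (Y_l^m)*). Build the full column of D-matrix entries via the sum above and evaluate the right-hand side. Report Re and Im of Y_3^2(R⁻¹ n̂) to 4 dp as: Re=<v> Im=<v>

Need the full column D^3_{m',2} for m'=−3..3 at α=4.4215, β=2.6372, γ=2.0449.
cos(β/2)=0.249531, sin(β/2)=0.968367
d^3_{-3,2}: single k=5 term ⇒ +0.520475;  D = -0.504285+0.128807i
d^3_{-2,2}: k∈[4..5] ⇒ +0.273766 -0.824592 = -0.550826;  D = -0.022474+0.550367i
d^3_{-1,2}: k∈[3..4] ⇒ +0.089233 -0.671931 = -0.582698;  D = -0.550935-0.189756i
d^3_{0,2}: k∈[2..3] ⇒ +0.019913 -0.299896 = -0.279983;  D = +0.163269-0.227450i
d^3_{1,2}: k∈[1..2] ⇒ +0.002963 -0.089233 = -0.086270;  D = +0.052711+0.068295i
d^3_{2,2}: k∈[0..1] ⇒ +0.000241 -0.018178 = -0.017937;  D = -0.016746+0.006426i
d^3_{3,2}: single k=0 term ⇒ -0.002295;  D = -0.000173-0.002288i
Y_3^{m'}(θ=0.4954,φ=5.6692) and Σ D·Y over m':
  (-0.5043+0.1288i)·(-0.0120+0.0432i)  (-0.0225+0.5504i)·(+0.0683+0.1914i)  (-0.5509-0.1898i)·(+0.3604+0.2540i)  (+0.1633-0.2274i)·(+0.2856+0.0000i)  (+0.0527+0.0683i)·(-0.3604+0.2540i)  (-0.0167+0.0064i)·(+0.0683-0.1914i)  (-0.0002-0.0023i)·(+0.0120+0.0432i)
Y_3^2(R⁻¹ n̂) = -0.246247-0.270966i

Re=-0.2462 Im=-0.2710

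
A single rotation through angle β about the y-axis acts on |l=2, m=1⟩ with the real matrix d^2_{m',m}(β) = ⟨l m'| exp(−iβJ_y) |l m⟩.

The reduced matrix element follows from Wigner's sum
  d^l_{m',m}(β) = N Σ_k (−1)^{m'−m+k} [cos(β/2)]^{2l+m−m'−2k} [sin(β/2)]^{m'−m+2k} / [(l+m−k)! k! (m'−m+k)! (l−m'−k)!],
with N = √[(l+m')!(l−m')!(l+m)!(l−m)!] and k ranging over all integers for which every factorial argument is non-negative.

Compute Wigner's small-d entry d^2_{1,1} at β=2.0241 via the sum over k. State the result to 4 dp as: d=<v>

d=-0.5272

d^2_{1,1}(β=2.0241) via Wigner's sum:
Half-angle: c=0.530124, s=0.847920. N=√(6·1·6·1)=6.000000
The bounds max(0,m−m')=0 and min(l+m,l−m')=1 give 2 terms
  k=0: (−1)^0·6.0000/(6)·0.5301^4·0.8479^0 = +0.078978
  k=1: (−1)^1·6.0000/(2)·0.5301^2·0.8479^2 = -0.606158
d^2_{1,1}(2.0241) = +0.078978 -0.606158 = -0.527179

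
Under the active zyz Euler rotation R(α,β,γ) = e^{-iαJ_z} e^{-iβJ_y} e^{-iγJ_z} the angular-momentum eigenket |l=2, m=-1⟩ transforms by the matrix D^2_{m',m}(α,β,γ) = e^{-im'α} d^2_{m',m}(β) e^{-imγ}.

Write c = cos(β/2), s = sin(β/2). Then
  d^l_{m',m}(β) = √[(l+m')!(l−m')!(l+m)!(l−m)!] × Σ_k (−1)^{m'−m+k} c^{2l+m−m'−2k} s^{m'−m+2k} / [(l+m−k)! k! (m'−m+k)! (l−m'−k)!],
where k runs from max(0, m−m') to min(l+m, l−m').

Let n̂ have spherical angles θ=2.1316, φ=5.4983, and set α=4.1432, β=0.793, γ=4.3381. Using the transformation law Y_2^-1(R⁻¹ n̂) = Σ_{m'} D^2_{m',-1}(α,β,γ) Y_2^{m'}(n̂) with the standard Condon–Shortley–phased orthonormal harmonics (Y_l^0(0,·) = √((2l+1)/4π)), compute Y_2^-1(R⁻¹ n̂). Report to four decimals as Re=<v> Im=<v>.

Re=0.1801 Im=0.0318

Need the full column D^2_{m',-1} for m'=−2..2 at α=4.1432, β=0.793, γ=4.3381.
cos(β/2)=0.922418, sin(β/2)=0.386192
d^2_{-2,-1}: single k=1 term ⇒ +0.606202;  D = +0.605178+0.035218i
d^2_{-1,-1}: k∈[0..1] ⇒ +0.723955 -0.380701 = +0.343254;  D = -0.201482+0.277900i
d^2_{0,-1}: k∈[0..1] ⇒ -0.742443 +0.130141 = -0.612302;  D = +0.223864+0.569911i
d^2_{1,-1}: k∈[0..1] ⇒ +0.380701 -0.022244 = +0.358457;  D = +0.351670+0.069422i
d^2_{2,-1}: single k=0 term ⇒ -0.106260;  D = +0.073519-0.076721i
Y_2^{m'}(θ=2.1316,φ=5.4983) and Σ D·Y over m':
  (+0.6052+0.0352i)·(+0.0003+0.2770i)  (-0.2015+0.2779i)·(-0.2462-0.2459i)  (+0.2239+0.5699i)·(-0.0477+0.0000i)  (+0.3517+0.0694i)·(+0.2462-0.2459i)  (+0.0735-0.0767i)·(+0.0003-0.2770i)
Y_2^-1(R⁻¹ n̂) = +0.180079+0.031801i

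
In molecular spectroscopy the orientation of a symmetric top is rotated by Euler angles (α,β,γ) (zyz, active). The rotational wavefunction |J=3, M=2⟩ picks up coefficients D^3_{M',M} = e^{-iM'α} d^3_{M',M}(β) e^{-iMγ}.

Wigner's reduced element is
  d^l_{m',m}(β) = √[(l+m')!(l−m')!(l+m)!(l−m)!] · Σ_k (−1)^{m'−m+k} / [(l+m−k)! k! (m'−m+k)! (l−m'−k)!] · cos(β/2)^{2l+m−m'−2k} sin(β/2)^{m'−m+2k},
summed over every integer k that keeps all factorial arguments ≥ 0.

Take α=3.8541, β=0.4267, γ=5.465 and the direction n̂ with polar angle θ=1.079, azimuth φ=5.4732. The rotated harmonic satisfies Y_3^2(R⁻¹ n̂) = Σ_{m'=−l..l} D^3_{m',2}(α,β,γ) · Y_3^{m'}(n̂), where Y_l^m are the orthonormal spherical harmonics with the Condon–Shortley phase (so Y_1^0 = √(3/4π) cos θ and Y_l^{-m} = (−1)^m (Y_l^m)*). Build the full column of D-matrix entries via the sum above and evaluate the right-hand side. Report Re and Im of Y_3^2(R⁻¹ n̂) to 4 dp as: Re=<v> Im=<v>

Re=0.1933 Im=-0.2915

Need the full column D^3_{m',2} for m'=−3..3 at α=3.8541, β=0.4267, γ=5.465.
cos(β/2)=0.977327, sin(β/2)=0.211735
d^3_{-3,2}: single k=5 term ⇒ +0.001019;  D = +0.000822+0.000602i
d^3_{-2,2}: k∈[4..5] ⇒ +0.009599 -0.000090 = +0.009509;  D = -0.009478+0.000762i
d^3_{-1,2}: k∈[3..4] ⇒ +0.056044 -0.001315 = +0.054729;  D = +0.038415-0.038981i
d^3_{0,2}: k∈[2..3] ⇒ +0.224030 -0.010515 = +0.213515;  D = -0.013991+0.213056i
d^3_{1,2}: k∈[1..2] ⇒ +0.597025 -0.056044 = +0.540981;  D = -0.326072-0.431668i
d^3_{2,2}: k∈[0..1] ⇒ +0.871444 -0.204510 = +0.666934;  D = +0.652093+0.139913i
d^3_{3,2}: single k=0 term ⇒ -0.462454;  D = +0.405586-0.222179i
Y_3^{m'}(θ=1.079,φ=5.4732) and Σ D·Y over m':
  (+0.0008+0.0006i)·(-0.2164+0.1866i)  (-0.0095+0.0008i)·(-0.0184+0.3745i)  (+0.0384-0.0390i)·(+0.0226+0.0237i)  (-0.0140+0.2131i)·(-0.3322+0.0000i)  (-0.3261-0.4317i)·(-0.0226+0.0237i)  (+0.6521+0.1399i)·(-0.0184-0.3745i)  (+0.4056-0.2222i)·(+0.2164+0.1866i)
Y_3^2(R⁻¹ n̂) = +0.193253-0.291467i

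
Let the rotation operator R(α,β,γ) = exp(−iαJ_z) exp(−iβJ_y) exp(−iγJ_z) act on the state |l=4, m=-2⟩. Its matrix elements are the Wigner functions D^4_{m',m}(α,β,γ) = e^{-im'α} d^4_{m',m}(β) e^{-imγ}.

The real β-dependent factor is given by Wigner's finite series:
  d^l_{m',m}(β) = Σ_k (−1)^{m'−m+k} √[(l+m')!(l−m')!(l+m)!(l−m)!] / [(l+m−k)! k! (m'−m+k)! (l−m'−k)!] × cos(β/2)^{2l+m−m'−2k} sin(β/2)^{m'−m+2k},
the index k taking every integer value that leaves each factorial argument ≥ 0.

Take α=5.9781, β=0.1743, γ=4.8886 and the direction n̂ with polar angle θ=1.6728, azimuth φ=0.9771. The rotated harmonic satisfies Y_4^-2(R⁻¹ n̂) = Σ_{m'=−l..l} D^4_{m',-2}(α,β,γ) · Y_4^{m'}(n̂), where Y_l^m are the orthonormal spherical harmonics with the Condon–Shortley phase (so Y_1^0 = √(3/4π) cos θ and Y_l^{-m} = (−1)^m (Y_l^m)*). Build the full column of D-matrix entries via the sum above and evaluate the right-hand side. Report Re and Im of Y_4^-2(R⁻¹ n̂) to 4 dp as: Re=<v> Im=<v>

Need the full column D^4_{m',-2} for m'=−4..4 at α=5.9781, β=0.1743, γ=4.8886.
cos(β/2)=0.996205, sin(β/2)=0.087040
d^4_{-4,-2}: single k=2 term ⇒ +0.039184;  D = -0.025329+0.029897i
d^4_{-3,-2}: k∈[1..2] ⇒ +0.317119 -0.007262 = +0.309856;  D = -0.262060+0.165335i
d^4_{-2,-2}: k∈[0..2] ⇒ +0.970039 -0.088860 +0.000848 = +0.882027;  D = -0.852890+0.224832i
d^4_{-1,-2}: k∈[0..2] ⇒ -0.359579 +0.013725 -0.000070 = -0.345924;  D = +0.345537+0.016369i
d^4_{0,-2}: k∈[0..2] ⇒ +0.070250 -0.001430 +0.000004 = +0.068824;  D = -0.064594-0.023756i
d^4_{1,-2}: k∈[0..2] ⇒ -0.009150 +0.000105 -0.000000 = -0.009045;  D = +0.007159+0.005528i
d^4_{2,-2}: k∈[0..2] ⇒ +0.000848 -0.000005 +0.000000 = +0.000843;  D = -0.000482-0.000692i
d^4_{3,-2}: k∈[0..1] ⇒ -0.000055 +0.000000 = -0.000055;  D = +0.000017+0.000053i
d^4_{4,-2}: single k=0 term ⇒ +0.000002;  D = +0.000000-0.000002i
Y_4^{m'}(θ=1.6728,φ=0.9771) and Σ D·Y over m':
  (-0.0253+0.0299i)·(-0.3121+0.3007i)  (-0.2621+0.1653i)·(+0.1227+0.0262i)  (-0.8529+0.2248i)·(+0.1149+0.2847i)  (+0.3455+0.0164i)·(+0.0785-0.1163i)  (-0.0646-0.0238i)·(+0.2848+0.0000i)  (+0.0072+0.0055i)·(-0.0785-0.1163i)  (-0.0005-0.0007i)·(+0.1149-0.2847i)  (+0.0000+0.0001i)·(-0.1227+0.0262i)  (+0.0000-0.0000i)·(-0.3121-0.3007i)
Y_4^-2(R⁻¹ n̂) = -0.189101-0.267425i

Re=-0.1891 Im=-0.2674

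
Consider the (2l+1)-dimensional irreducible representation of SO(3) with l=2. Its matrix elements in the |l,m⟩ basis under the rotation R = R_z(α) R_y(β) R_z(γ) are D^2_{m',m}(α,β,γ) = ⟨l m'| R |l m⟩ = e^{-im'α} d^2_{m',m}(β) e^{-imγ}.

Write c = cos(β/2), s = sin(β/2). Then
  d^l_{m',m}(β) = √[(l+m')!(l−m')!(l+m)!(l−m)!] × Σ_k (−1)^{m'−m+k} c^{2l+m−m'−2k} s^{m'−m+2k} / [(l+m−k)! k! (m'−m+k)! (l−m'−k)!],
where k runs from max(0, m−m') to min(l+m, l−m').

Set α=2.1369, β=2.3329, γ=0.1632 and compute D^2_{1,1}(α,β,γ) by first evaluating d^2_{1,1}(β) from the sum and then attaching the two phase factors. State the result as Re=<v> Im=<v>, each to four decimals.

Re=0.2456 Im=0.2748

D^2_{1,1}(2.1369,2.3329,0.1632) = e^{-i·1·2.1369}·d^2_{1,1}(2.3329)·e^{-i·1·0.1632}. Compute d first:
Half-angle: c=0.393418, s=0.919360. N=√(6·1·6·1)=6.000000
The bounds max(0,m−m')=0 and min(l+m,l−m')=1 give 2 terms
  k=0: (−1)^0·6.0000/(6)·0.3934^4·0.9194^0 = +0.023956
  k=1: (−1)^1·6.0000/(2)·0.3934^2·0.9194^2 = -0.392465
d^2_{1,1}(2.3329) = +0.023956 -0.392465 = -0.368508
D = (-0.536348-0.843997i)·(-0.368508)·(+0.986712-0.162477i) = +0.245556+0.274774i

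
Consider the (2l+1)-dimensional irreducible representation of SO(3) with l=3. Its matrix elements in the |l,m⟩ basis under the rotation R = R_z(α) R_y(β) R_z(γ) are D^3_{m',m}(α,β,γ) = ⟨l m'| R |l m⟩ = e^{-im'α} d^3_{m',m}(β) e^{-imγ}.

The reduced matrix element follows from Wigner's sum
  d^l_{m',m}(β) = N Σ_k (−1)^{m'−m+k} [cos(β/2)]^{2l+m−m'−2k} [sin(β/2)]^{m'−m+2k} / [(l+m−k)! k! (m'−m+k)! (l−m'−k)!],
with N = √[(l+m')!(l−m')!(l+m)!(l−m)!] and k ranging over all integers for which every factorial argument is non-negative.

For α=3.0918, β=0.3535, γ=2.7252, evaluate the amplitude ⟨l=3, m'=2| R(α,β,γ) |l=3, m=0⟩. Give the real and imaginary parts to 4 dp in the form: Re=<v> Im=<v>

Split into d^3_{2,0}(β=0.3535) × two z-phases.
Half-angle: c=0.984420, s=0.175831. N=√(120·1·6·6)=65.726707
k: max(0,(0)−(2))=0 … min(3+(0),3−(2))=1
  k=0: (−1)^2·65.7267/(12)·0.9844^4·0.1758^2 = +0.159028
  k=1: (−1)^3·65.7267/(12)·0.9844^2·0.1758^4 = -0.005073
d^3_{2,0}(0.3535) = +0.159028 -0.005073 = +0.153955
Attach z-rotation phases: D = e^{-i(2)(3.0918)}·(+0.153955)·e^{-i(0)(2.7252)} = +0.153192+0.015306i

Re=0.1532 Im=0.0153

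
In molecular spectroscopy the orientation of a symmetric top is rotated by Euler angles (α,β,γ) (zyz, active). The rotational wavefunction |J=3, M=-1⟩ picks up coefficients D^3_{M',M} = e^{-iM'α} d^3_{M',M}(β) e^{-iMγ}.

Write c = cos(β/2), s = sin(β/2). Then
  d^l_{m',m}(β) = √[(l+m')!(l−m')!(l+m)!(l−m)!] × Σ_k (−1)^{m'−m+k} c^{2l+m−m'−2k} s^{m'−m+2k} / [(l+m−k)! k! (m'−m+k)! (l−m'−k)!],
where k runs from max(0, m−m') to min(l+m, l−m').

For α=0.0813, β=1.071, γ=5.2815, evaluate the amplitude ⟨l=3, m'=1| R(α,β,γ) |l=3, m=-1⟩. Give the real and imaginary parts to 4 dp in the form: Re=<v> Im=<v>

First d^3_{1,-1}(β=1.071), then the phase factors e^{-i(1)α} and e^{-i(-1)γ}:
With c≡cos(β/2)=0.860014 and s≡sin(β/2)=0.510271, N=[24·2·2·24]^{1/2}=48.000000
The bounds max(0,m−m')=0 and min(l+m,l−m')=2 give 3 terms
  k=0: (−1)^2·48.0000/(8)·0.8600^4·0.5103^2 = +0.854623
  k=1: (−1)^3·48.0000/(6)·0.8600^2·0.5103^4 = -0.401148
  k=2: (−1)^4·48.0000/(48)·0.8600^0·0.5103^6 = +0.017652
d^3_{1,-1}(1.071) = +0.854623 -0.401148 +0.017652 = +0.471127
D = (+0.996697-0.081210i)·(+0.471127)·(+0.538883-0.842380i) = +0.220814-0.416176i

Re=0.2208 Im=-0.4162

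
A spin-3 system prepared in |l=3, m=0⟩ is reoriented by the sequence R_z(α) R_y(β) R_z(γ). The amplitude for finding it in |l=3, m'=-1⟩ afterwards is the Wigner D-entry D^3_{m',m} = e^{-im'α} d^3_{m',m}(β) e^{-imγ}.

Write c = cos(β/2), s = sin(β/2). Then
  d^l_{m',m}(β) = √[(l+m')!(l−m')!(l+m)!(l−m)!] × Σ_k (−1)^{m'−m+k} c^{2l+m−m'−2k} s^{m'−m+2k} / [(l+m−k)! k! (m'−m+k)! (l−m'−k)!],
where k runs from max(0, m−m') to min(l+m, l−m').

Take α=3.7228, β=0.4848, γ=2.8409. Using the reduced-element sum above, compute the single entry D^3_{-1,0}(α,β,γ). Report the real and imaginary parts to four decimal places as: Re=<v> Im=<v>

Split into d^3_{-1,0}(β=0.4848) × two z-phases.
With c≡cos(β/2)=0.970765 and s≡sin(β/2)=0.240033, N=[2·24·6·6]^{1/2}=41.569219
k∈{1,2,3} keeps every argument non-negative
  k=1: (−1)^0·41.5692/(12)·0.9708^5·0.2400^1 = +0.716856
  k=2: (−1)^1·41.5692/(4)·0.9708^3·0.2400^3 = -0.131482
  k=3: (−1)^2·41.5692/(12)·0.9708^1·0.2400^5 = +0.002680
d^3_{-1,0}(0.4848) = +0.716856 -0.131482 +0.002680 = +0.588053
D = (-0.835800-0.549033i)·(+0.588053)·(+1.000000+0.000000i) = -0.491495-0.322861i

Re=-0.4915 Im=-0.3229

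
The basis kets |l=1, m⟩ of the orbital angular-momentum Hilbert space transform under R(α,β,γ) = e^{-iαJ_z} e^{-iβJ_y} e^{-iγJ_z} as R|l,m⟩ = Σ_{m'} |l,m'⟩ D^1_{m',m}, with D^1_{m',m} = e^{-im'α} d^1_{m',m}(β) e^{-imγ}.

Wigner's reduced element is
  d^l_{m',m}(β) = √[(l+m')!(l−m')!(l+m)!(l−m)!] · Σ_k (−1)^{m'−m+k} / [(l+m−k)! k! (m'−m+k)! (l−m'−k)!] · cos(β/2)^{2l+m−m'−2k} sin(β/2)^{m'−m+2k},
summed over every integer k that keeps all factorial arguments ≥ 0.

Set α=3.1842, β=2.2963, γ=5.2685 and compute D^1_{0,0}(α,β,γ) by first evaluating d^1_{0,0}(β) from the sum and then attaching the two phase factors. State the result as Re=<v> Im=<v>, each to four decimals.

First d^1_{0,0}(β=2.2963), then the phase factors e^{-i(0)α} and e^{-i(0)γ}:
c=cos(2.2963/2)=0.410175, s=sin(2.2963/2)=0.912007; N=√[1·1·1·1]=1.000000
The bounds max(0,m−m')=0 and min(l+m,l−m')=1 give 2 terms
  k=0: (−1)^0·1.0000/(1)·0.4102^2·0.9120^0 = +0.168244
  k=1: (−1)^1·1.0000/(1)·0.4102^0·0.9120^2 = -0.831756
d^1_{0,0}(2.2963) = +0.168244 -0.831756 = -0.663512
Attach z-rotation phases: D = e^{-i(0)(3.1842)}·(-0.663512)·e^{-i(0)(5.2685)} = -0.663512+0.000000i

Re=-0.6635 Im=0.0000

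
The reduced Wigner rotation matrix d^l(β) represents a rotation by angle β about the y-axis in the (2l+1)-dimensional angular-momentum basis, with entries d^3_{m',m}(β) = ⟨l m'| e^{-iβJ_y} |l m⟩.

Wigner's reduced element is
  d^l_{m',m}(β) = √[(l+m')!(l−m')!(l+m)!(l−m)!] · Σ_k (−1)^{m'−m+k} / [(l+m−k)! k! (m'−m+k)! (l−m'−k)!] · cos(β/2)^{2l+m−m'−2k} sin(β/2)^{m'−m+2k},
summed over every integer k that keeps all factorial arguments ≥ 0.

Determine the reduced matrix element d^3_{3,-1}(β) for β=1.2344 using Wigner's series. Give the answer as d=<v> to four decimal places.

d=0.2890

d^3_{3,-1}(β=1.2344) via Wigner's sum:
Half-angle: c=0.815502, s=0.578754. N=√(720·1·2·24)=185.903201
k: max(0,(-1)−(3))=0 … min(3+(-1),3−(3))=0
  k=0: (−1)^4·185.9032/(48)·0.8155^2·0.5788^4 = +0.288983
d^3_{3,-1}(1.2344) = +0.288983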